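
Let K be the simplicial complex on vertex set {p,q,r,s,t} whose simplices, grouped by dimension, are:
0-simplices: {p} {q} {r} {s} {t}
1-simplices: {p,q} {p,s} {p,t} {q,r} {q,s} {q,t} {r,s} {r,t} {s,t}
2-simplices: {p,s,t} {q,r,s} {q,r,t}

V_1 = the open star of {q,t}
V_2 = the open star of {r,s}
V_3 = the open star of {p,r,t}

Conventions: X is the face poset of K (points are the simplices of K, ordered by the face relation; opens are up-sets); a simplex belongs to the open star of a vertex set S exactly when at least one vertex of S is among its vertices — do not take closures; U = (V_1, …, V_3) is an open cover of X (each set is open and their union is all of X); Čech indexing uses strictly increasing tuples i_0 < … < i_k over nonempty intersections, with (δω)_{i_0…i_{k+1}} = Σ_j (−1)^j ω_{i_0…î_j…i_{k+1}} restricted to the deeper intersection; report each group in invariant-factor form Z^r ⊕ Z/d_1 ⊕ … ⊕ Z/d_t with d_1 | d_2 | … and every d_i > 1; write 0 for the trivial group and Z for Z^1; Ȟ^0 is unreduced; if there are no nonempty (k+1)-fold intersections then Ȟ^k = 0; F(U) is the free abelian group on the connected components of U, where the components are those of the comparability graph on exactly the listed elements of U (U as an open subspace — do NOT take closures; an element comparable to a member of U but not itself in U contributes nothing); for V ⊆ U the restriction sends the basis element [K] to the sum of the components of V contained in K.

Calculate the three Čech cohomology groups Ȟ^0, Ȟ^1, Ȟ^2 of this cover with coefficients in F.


Ȟ^0 = Z, Ȟ^1 = Z^2 and Ȟ^2 = 0

cover nerve:
  V1={{q},{t},{p,q},{p,t},{q,r},{q,s},{q,t},{r,t},{s,t},{p,s,t},{q,r,s},{q,r,t}} V2={{r},{s},{p,s},{q,r},{q,s},{r,s},{r,t},{s,t},{p,s,t},{q,r,s},{q,r,t}} V3={{p},{r},{t},{p,q},{p,s},{p,t},{q,r},{q,t},{r,s},{r,t},{s,t},{p,s,t},{q,r,s},{q,r,t}}
  V12={{q,r},{q,s},{r,t},{s,t},{p,s,t},{q,r,s},{q,r,t}} V13={{t},{p,q},{p,t},{q,r},{q,t},{r,t},{s,t},{p,s,t},{q,r,s},{q,r,t}} V23={{r},{p,s},{q,r},{r,s},{r,t},{s,t},{p,s,t},{q,r,s},{q,r,t}}
  V123={{q,r},{r,t},{s,t},{p,s,t},{q,r,s},{q,r,t}}
components per intersection:
  V1: {{q},{t},{p,q},{p,t},{q,r},{q,s},{q,t},{r,t},{s,t},{p,s,t},{q,r,s},{q,r,t}}
  V2: {{r},{s},{p,s},{q,r},{q,s},{r,s},{r,t},{s,t},{p,s,t},{q,r,s},{q,r,t}}
  V3: {{p},{r},{t},{p,q},{p,s},{p,t},{q,r},{q,t},{r,s},{r,t},{s,t},{p,s,t},{q,r,s},{q,r,t}}
  V12: {{q,r},{q,s},{r,t},{q,r,s},{q,r,t}} {{s,t},{p,s,t}}
  V13: {{t},{p,t},{q,r},{q,t},{r,t},{s,t},{p,s,t},{q,r,s},{q,r,t}} {{p,q}}
  V23: {{r},{q,r},{r,s},{r,t},{q,r,s},{q,r,t}} {{p,s},{s,t},{p,s,t}}
  V123: {{q,r},{r,t},{q,r,s},{q,r,t}} {{s,t},{p,s,t}}
C dims 3,6,2; δ0: rk 2, SNF 1^2; δ1: rk 2, SNF 1^2
Ȟ^0: (3−2)−0=1 ⇒ Z
Ȟ^1: (6−2)−2=2 ⇒ Z^2
Ȟ^2: (2−0)−2=0 ⇒ 0


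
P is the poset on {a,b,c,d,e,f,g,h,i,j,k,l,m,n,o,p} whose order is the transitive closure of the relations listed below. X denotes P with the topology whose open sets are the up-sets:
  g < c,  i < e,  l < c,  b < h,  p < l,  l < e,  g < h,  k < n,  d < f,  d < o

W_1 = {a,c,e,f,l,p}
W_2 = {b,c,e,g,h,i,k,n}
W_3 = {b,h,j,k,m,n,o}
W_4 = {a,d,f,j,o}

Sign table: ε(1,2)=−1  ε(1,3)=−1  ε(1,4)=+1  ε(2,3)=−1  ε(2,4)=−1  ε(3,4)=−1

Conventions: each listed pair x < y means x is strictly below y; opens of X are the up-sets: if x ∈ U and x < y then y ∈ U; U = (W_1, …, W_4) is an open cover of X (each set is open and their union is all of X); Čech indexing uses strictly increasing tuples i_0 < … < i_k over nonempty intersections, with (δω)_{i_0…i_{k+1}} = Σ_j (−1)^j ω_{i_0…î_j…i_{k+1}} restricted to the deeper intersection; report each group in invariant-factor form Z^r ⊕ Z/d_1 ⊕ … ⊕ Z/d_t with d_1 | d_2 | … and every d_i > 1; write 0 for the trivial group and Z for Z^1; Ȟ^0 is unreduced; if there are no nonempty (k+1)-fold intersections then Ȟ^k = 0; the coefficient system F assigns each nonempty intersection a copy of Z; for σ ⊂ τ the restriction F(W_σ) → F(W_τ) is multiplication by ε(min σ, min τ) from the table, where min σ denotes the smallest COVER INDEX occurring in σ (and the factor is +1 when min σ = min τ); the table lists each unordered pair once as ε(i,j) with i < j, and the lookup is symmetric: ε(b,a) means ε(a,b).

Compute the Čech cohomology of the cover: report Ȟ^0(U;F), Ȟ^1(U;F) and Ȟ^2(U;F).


Ȟ^0 ≅ 0, Ȟ^1 ≅ Z/2 and Ȟ^2 ≅ 0

nerve simplices:
  W12={c,e} W14={a,f} W23={b,h,k,n} W34={j,o}
C dims 4,4; δ0: rk 4, SNF 1^3·2
degree 0: 4−4−0 = 0 → Ȟ^0 ≅ 0
degree 1: 4−0−4 = 0 plus torsion [2] → Ȟ^1 ≅ Z/2
degree 2: 0−0−0 = 0 → Ȟ^2 ≅ 0


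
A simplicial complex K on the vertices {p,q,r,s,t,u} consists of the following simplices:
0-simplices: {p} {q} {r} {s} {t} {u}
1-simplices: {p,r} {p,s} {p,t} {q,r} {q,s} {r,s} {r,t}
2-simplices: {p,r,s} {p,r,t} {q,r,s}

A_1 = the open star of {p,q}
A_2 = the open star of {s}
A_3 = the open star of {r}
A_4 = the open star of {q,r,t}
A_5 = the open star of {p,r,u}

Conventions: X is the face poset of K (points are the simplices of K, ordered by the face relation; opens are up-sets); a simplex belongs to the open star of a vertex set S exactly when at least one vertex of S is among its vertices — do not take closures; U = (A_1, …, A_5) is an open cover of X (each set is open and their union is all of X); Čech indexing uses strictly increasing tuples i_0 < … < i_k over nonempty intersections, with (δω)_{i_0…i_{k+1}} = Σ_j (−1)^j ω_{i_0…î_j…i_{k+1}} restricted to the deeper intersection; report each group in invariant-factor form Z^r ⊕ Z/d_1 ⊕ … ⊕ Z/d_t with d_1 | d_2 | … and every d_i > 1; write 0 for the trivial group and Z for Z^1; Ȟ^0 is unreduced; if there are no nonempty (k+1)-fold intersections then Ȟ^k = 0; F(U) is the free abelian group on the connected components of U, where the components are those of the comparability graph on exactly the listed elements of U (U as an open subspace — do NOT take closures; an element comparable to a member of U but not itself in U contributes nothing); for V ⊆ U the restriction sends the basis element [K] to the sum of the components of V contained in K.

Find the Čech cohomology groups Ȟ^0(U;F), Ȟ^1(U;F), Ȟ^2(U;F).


cover nerve:
  A1={{p},{q},{p,r},{p,s},{p,t},{q,r},{q,s},{p,r,s},{p,r,t},{q,r,s}} A2={{s},{p,s},{q,s},{r,s},{p,r,s},{q,r,s}} A3={{r},{p,r},{q,r},{r,s},{r,t},{p,r,s},{p,r,t},{q,r,s}} A4={{q},{r},{t},{p,r},{p,t},{q,r},{q,s},{r,s},{r,t},{p,r,s},{p,r,t},{q,r,s}} A5={{p},{r},{u},{p,r},{p,s},{p,t},{q,r},{r,s},{r,t},{p,r,s},{p,r,t},{q,r,s}}
  A12={{p,s},{q,s},{p,r,s},{q,r,s}} A13={{p,r},{q,r},{p,r,s},{p,r,t},{q,r,s}} A14={{q},{p,r},{p,t},{q,r},{q,s},{p,r,s},{p,r,t},{q,r,s}} A15={{p},{p,r},{p,s},{p,t},{q,r},{p,r,s},{p,r,t},{q,r,s}} A23={{r,s},{p,r,s},{q,r,s}} A24={{q,s},{r,s},{p,r,s},{q,r,s}} A25={{p,s},{r,s},{p,r,s},{q,r,s}} A34={{r},{p,r},{q,r},{r,s},{r,t},{p,r,s},{p,r,t},{q,r,s}} A35={{r},{p,r},{q,r},{r,s},{r,t},{p,r,s},{p,r,t},{q,r,s}} A45={{r},{p,r},{p,t},{q,r},{r,s},{r,t},{p,r,s},{p,r,t},{q,r,s}}
  A123={{p,r,s},{q,r,s}} A124={{q,s},{p,r,s},{q,r,s}} A125={{p,s},{p,r,s},{q,r,s}} A134={{p,r},{q,r},{p,r,s},{p,r,t},{q,r,s}} A135={{p,r},{q,r},{p,r,s},{p,r,t},{q,r,s}} A145={{p,r},{p,t},{q,r},{p,r,s},{p,r,t},{q,r,s}} A234={{r,s},{p,r,s},{q,r,s}} A235={{r,s},{p,r,s},{q,r,s}} A245={{r,s},{p,r,s},{q,r,s}} A345={{r},{p,r},{q,r},{r,s},{r,t},{p,r,s},{p,r,t},{q,r,s}}
  A1234={{p,r,s},{q,r,s}} A1235={{p,r,s},{q,r,s}} A1245={{p,r,s},{q,r,s}} A1345={{p,r},{q,r},{p,r,s},{p,r,t},{q,r,s}} A2345={{r,s},{p,r,s},{q,r,s}}
  A12345={{p,r,s},{q,r,s}}
components per intersection:
  A1: {{p},{p,r},{p,s},{p,t},{p,r,s},{p,r,t}} {{q},{q,r},{q,s},{q,r,s}}
  A2: {{s},{p,s},{q,s},{r,s},{p,r,s},{q,r,s}}
  A3: {{r},{p,r},{q,r},{r,s},{r,t},{p,r,s},{p,r,t},{q,r,s}}
  A4: {{q},{r},{t},{p,r},{p,t},{q,r},{q,s},{r,s},{r,t},{p,r,s},{p,r,t},{q,r,s}}
  A5: {{p},{r},{p,r},{p,s},{p,t},{q,r},{r,s},{r,t},{p,r,s},{p,r,t},{q,r,s}} {{u}}
  A12: {{p,s},{p,r,s}} {{q,s},{q,r,s}}
  A13: {{p,r},{p,r,s},{p,r,t}} {{q,r},{q,r,s}}
  A14: {{q},{q,r},{q,s},{q,r,s}} {{p,r},{p,t},{p,r,s},{p,r,t}}
  A15: {{p},{p,r},{p,s},{p,t},{p,r,s},{p,r,t}} {{q,r},{q,r,s}}
  A23: {{r,s},{p,r,s},{q,r,s}}
  A24: {{q,s},{r,s},{p,r,s},{q,r,s}}
  A25: {{p,s},{r,s},{p,r,s},{q,r,s}}
  A34: {{r},{p,r},{q,r},{r,s},{r,t},{p,r,s},{p,r,t},{q,r,s}}
  A35: {{r},{p,r},{q,r},{r,s},{r,t},{p,r,s},{p,r,t},{q,r,s}}
  A45: {{r},{p,r},{p,t},{q,r},{r,s},{r,t},{p,r,s},{p,r,t},{q,r,s}}
  A123: {{p,r,s}} {{q,r,s}}
  A124: {{q,s},{q,r,s}} {{p,r,s}}
  A125: {{p,s},{p,r,s}} {{q,r,s}}
  A134: {{p,r},{p,r,s},{p,r,t}} {{q,r},{q,r,s}}
  A135: {{p,r},{p,r,s},{p,r,t}} {{q,r},{q,r,s}}
  A145: {{p,r},{p,t},{p,r,s},{p,r,t}} {{q,r},{q,r,s}}
  A234: {{r,s},{p,r,s},{q,r,s}}
  A235: {{r,s},{p,r,s},{q,r,s}}
  A245: {{r,s},{p,r,s},{q,r,s}}
  A345: {{r},{p,r},{q,r},{r,s},{r,t},{p,r,s},{p,r,t},{q,r,s}}
  A1234: {{p,r,s}} {{q,r,s}}
  A1235: {{p,r,s}} {{q,r,s}}
  A1245: {{p,r,s}} {{q,r,s}}
  A1345: {{p,r},{p,r,s},{p,r,t}} {{q,r},{q,r,s}}
  A2345: {{r,s},{p,r,s},{q,r,s}}
  A12345: {{p,r,s}} {{q,r,s}}
C dims 7,14,16,9; δ0: rk 5, SNF 1^5; δ1: rk 9, SNF 1^9; δ2: rk 7, SNF 1^7
Ȟ^0: (7−5)−0=2 ⇒ Z^2
Ȟ^1: (14−9)−5=0 ⇒ 0
Ȟ^2: (16−7)−9=0 ⇒ 0

Ȟ^0 ≅ Z^2, Ȟ^1 ≅ 0, Ȟ^2 ≅ 0


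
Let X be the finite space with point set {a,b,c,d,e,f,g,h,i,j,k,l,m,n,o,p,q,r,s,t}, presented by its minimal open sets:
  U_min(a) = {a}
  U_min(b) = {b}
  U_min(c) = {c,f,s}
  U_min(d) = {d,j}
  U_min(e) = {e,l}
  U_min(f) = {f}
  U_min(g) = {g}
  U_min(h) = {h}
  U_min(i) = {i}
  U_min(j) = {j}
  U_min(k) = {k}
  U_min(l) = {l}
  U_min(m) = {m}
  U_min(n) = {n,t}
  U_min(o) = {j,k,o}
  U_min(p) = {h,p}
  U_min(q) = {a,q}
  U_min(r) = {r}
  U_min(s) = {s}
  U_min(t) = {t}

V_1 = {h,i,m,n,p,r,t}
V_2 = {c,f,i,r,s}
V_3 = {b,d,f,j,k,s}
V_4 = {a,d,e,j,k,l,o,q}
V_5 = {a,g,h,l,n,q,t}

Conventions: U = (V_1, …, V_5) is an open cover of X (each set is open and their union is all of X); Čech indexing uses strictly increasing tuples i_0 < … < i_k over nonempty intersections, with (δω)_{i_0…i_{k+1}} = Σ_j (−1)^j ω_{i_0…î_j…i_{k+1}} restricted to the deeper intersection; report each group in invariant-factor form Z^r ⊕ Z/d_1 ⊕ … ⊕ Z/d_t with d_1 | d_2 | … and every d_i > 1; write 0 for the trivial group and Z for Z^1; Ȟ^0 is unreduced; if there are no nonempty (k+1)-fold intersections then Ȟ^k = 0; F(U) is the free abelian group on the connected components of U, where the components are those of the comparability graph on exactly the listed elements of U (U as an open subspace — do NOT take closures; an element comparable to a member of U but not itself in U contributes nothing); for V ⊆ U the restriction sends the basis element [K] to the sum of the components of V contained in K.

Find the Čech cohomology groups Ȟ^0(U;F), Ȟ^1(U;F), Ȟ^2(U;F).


Ȟ^0 ≅ Z^11; Ȟ^1 ≅ 0; Ȟ^2 ≅ 0

nerve of the cover:
  V12={i,r} V15={h,n,t} V23={f,s} V34={d,j,k} V45={a,l,q}
components per intersection:
  V1: {h,p} {i} {m} {n,t} {r}
  V2: {c,f,s} {i} {r}
  V3: {b} {d,j} {f} {k} {s}
  V4: {a,q} {d,j,k,o} {e,l}
  V5: {a,q} {g} {h} {l} {n,t}
  V12: {i} {r}
  V15: {h} {n,t}
  V23: {f} {s}
  V34: {d,j} {k}
  V45: {a,q} {l}
C dims 21,10; δ0: rk 10, SNF 1^10
Ȟ^0 = (21 − 10) − 0 = 11, so Ȟ^0 ≅ Z^11
Ȟ^1 = (10 − 0) − 10 = 0, so Ȟ^1 ≅ 0
Ȟ^2 = (0 − 0) − 0 = 0, so Ȟ^2 ≅ 0


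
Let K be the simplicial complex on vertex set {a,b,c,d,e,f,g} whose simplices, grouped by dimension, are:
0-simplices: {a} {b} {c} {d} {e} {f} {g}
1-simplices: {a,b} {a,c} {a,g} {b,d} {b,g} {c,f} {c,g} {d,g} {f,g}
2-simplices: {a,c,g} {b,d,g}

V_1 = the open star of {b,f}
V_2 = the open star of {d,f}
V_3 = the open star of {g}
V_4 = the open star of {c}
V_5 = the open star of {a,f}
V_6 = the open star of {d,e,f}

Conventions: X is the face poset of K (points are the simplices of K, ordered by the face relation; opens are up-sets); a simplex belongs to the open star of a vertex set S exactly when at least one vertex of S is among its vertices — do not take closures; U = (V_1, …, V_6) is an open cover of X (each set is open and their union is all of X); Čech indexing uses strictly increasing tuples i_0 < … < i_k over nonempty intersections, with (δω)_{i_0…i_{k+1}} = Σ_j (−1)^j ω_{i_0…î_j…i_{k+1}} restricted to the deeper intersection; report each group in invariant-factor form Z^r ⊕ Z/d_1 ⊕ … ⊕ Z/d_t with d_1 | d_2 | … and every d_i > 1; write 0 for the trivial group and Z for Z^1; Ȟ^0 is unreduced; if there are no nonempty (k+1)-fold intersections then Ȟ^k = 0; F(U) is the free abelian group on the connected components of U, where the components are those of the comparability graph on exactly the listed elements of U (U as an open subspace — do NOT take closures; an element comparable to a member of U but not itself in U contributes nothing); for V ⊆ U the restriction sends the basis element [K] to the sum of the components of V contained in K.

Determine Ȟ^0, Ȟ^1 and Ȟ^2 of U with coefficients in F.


Ȟ^0 = Z^2,  Ȟ^1 = Z^2,  Ȟ^2 = 0

cover nerve:
  V1={{b},{f},{a,b},{b,d},{b,g},{c,f},{f,g},{b,d,g}} V2={{d},{f},{b,d},{c,f},{d,g},{f,g},{b,d,g}} V3={{g},{a,g},{b,g},{c,g},{d,g},{f,g},{a,c,g},{b,d,g}} V4={{c},{a,c},{c,f},{c,g},{a,c,g}} V5={{a},{f},{a,b},{a,c},{a,g},{c,f},{f,g},{a,c,g}} V6={{d},{e},{f},{b,d},{c,f},{d,g},{f,g},{b,d,g}}
  V12={{f},{b,d},{c,f},{f,g},{b,d,g}} V13={{b,g},{f,g},{b,d,g}} V14={{c,f}} V15={{f},{a,b},{c,f},{f,g}} V16={{f},{b,d},{c,f},{f,g},{b,d,g}} V23={{d,g},{f,g},{b,d,g}} V24={{c,f}} V25={{f},{c,f},{f,g}} V26={{d},{f},{b,d},{c,f},{d,g},{f,g},{b,d,g}} V34={{c,g},{a,c,g}} V35={{a,g},{f,g},{a,c,g}} V36={{d,g},{f,g},{b,d,g}} V45={{a,c},{c,f},{a,c,g}} V46={{c,f}} V56={{f},{c,f},{f,g}}
  V123={{f,g},{b,d,g}} V124={{c,f}} V125={{f},{c,f},{f,g}} V126={{f},{b,d},{c,f},{f,g},{b,d,g}} V135={{f,g}} V136={{f,g},{b,d,g}} V145={{c,f}} V146={{c,f}} V156={{f},{c,f},{f,g}} V235={{f,g}} V236={{d,g},{f,g},{b,d,g}} V245={{c,f}} V246={{c,f}} V256={{f},{c,f},{f,g}} V345={{a,c,g}} V356={{f,g}} V456={{c,f}}
  V1235={{f,g}} V1236={{f,g},{b,d,g}} V1245={{c,f}} V1246={{c,f}} V1256={{f},{c,f},{f,g}} V1356={{f,g}} V1456={{c,f}} V2356={{f,g}} V2456={{c,f}}
  V12356={{f,g}} V12456={{c,f}}
components per intersection:
  V1: {{b},{a,b},{b,d},{b,g},{b,d,g}} {{f},{c,f},{f,g}}
  V2: {{d},{b,d},{d,g},{b,d,g}} {{f},{c,f},{f,g}}
  V3: {{g},{a,g},{b,g},{c,g},{d,g},{f,g},{a,c,g},{b,d,g}}
  V4: {{c},{a,c},{c,f},{c,g},{a,c,g}}
  V5: {{a},{a,b},{a,c},{a,g},{a,c,g}} {{f},{c,f},{f,g}}
  V6: {{d},{b,d},{d,g},{b,d,g}} {{e}} {{f},{c,f},{f,g}}
  V12: {{f},{c,f},{f,g}} {{b,d},{b,d,g}}
  V13: {{b,g},{b,d,g}} {{f,g}}
  V14: {{c,f}}
  V15: {{f},{c,f},{f,g}} {{a,b}}
  V16: {{f},{c,f},{f,g}} {{b,d},{b,d,g}}
  V23: {{d,g},{b,d,g}} {{f,g}}
  V24: {{c,f}}
  V25: {{f},{c,f},{f,g}}
  V26: {{d},{b,d},{d,g},{b,d,g}} {{f},{c,f},{f,g}}
  V34: {{c,g},{a,c,g}}
  V35: {{a,g},{a,c,g}} {{f,g}}
  V36: {{d,g},{b,d,g}} {{f,g}}
  V45: {{a,c},{a,c,g}} {{c,f}}
  V46: {{c,f}}
  V56: {{f},{c,f},{f,g}}
  V123: {{f,g}} {{b,d,g}}
  V124: {{c,f}}
  V125: {{f},{c,f},{f,g}}
  V126: {{f},{c,f},{f,g}} {{b,d},{b,d,g}}
  V135: {{f,g}}
  V136: {{f,g}} {{b,d,g}}
  V145: {{c,f}}
  V146: {{c,f}}
  V156: {{f},{c,f},{f,g}}
  V235: {{f,g}}
  V236: {{d,g},{b,d,g}} {{f,g}}
  V245: {{c,f}}
  V246: {{c,f}}
  V256: {{f},{c,f},{f,g}}
  V345: {{a,c,g}}
  V356: {{f,g}}
  V456: {{c,f}}
  V1235: {{f,g}}
  V1236: {{f,g}} {{b,d,g}}
  V1245: {{c,f}}
  V1246: {{c,f}}
  V1256: {{f},{c,f},{f,g}}
  V1356: {{f,g}}
  V1456: {{c,f}}
  V2356: {{f,g}}
  V2456: {{c,f}}
  V12356: {{f,g}}
  V12456: {{c,f}}
C dims 11,24,21,10; δ0: rk 9, SNF 1^9; δ1: rk 13, SNF 1^13; δ2: rk 8, SNF 1^8
Ȟ^0: (11−9)−0=2 ⇒ Z^2
Ȟ^1: (24−13)−9=2 ⇒ Z^2
Ȟ^2: (21−8)−13=0 ⇒ 0


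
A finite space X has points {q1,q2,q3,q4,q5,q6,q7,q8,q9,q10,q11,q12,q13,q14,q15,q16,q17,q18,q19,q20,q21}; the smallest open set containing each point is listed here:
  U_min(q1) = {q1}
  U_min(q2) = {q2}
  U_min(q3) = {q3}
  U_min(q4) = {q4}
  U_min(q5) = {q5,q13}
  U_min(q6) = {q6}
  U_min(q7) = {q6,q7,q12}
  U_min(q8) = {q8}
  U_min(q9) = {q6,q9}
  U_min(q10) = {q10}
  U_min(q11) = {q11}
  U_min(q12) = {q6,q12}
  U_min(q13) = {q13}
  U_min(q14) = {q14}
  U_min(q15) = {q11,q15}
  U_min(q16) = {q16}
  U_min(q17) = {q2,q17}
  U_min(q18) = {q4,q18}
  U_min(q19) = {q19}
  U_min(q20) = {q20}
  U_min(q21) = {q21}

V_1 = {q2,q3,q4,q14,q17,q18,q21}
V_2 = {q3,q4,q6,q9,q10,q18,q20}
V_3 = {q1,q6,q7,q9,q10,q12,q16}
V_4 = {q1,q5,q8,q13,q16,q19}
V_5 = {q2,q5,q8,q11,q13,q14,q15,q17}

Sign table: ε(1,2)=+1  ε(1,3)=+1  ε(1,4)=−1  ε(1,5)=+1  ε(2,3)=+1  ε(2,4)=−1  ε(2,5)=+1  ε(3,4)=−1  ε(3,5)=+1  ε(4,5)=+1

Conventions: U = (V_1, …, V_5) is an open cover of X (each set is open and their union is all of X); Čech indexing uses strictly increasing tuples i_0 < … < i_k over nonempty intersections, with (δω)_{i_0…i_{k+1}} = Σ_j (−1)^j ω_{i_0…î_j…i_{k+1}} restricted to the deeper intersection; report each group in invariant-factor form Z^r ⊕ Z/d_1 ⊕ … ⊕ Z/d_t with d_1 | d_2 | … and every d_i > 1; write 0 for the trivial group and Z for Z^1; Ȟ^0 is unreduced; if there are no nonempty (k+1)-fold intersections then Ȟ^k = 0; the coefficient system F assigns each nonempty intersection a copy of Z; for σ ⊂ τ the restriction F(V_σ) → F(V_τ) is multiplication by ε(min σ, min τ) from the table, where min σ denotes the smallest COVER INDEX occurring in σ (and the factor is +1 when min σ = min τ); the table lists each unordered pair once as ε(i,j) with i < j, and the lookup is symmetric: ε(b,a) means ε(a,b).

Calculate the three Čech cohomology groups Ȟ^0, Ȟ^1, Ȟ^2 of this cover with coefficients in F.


Ȟ^0 = 0, Ȟ^1 = Z/2 and Ȟ^2 = 0

intersection data:
  V12={q3,q4,q18} V15={q2,q14,q17} V23={q6,q9,q10} V34={q1,q16} V45={q5,q8,q13}
C dims 5,5; δ0: rk 5, SNF 1^4·2
Ȟ^0 = (5 − 5) − 0 = 0, so Ȟ^0 ≅ 0
Ȟ^1 = (5 − 0) − 5 = 0 plus torsion [2], so Ȟ^1 ≅ Z/2
Ȟ^2 = (0 − 0) − 0 = 0, so Ȟ^2 ≅ 0


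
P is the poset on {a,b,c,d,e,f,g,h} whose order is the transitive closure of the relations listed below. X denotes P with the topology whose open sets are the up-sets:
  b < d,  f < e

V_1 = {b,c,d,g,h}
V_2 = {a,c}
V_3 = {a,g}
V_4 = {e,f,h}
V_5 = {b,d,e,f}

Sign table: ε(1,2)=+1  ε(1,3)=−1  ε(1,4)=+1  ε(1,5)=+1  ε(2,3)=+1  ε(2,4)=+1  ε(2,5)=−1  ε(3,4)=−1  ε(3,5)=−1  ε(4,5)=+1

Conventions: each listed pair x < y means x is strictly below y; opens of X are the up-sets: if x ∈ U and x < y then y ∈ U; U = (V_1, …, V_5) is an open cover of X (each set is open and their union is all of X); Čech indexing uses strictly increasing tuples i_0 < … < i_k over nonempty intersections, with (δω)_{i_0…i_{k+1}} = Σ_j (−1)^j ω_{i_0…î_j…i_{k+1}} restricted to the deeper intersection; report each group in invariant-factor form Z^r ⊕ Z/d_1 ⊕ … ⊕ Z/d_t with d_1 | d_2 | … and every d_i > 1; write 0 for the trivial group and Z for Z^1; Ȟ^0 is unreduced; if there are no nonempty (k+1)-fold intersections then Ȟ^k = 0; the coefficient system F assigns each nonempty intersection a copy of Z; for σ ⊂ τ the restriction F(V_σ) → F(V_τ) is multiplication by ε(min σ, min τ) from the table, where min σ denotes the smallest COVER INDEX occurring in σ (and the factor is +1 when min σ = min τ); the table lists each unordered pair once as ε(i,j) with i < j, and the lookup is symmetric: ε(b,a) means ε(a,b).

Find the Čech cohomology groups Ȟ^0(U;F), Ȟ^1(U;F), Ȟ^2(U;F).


cover nerve:
  V12={c} V13={g} V14={h} V15={b,d} V23={a} V45={e,f}
C dims 5,6; δ0: rk 5, SNF 1^4·2
Ȟ^0: (5−5)−0=0 ⇒ 0
Ȟ^1: (6−0)−5=1 plus torsion [2] ⇒ Z ⊕ Z/2
Ȟ^2: (0−0)−0=0 ⇒ 0

Ȟ^0 = 0; Ȟ^1 = Z ⊕ Z/2; Ȟ^2 = 0


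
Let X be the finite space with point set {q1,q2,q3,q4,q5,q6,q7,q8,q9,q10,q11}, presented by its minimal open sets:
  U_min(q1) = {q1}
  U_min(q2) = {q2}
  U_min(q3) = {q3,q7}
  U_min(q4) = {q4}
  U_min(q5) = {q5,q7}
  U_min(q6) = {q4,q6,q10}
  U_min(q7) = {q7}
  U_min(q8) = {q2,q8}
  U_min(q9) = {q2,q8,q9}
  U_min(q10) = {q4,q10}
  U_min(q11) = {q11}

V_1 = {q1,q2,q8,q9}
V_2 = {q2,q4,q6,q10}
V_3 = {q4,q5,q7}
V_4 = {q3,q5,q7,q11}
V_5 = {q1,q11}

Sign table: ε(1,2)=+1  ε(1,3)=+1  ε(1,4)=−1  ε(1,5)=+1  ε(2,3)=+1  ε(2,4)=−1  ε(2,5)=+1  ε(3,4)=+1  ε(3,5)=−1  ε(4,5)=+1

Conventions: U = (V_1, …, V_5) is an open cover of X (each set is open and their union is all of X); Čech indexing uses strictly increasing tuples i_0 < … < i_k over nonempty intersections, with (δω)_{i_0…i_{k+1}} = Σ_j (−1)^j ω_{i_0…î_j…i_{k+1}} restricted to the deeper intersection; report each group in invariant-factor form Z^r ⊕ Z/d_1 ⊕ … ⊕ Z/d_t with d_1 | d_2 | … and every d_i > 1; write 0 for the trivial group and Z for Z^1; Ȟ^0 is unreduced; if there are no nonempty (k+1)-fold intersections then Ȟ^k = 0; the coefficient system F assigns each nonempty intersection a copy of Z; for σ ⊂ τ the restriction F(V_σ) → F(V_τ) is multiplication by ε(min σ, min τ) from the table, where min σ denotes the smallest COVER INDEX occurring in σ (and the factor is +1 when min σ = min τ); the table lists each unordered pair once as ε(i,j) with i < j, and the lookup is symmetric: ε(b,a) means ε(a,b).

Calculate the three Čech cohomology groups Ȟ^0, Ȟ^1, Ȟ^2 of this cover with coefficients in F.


Ȟ^0 = Z; Ȟ^1 = Z; Ȟ^2 = 0

nonempty intersections:
  V12={q2} V15={q1} V23={q4} V34={q5,q7} V45={q11}
C dims 5,5; δ0: rk 4, SNF 1^4
Ȟ^0: (5−4)−0=1 ⇒ Z
Ȟ^1: (5−0)−4=1 ⇒ Z
Ȟ^2: (0−0)−0=0 ⇒ 0


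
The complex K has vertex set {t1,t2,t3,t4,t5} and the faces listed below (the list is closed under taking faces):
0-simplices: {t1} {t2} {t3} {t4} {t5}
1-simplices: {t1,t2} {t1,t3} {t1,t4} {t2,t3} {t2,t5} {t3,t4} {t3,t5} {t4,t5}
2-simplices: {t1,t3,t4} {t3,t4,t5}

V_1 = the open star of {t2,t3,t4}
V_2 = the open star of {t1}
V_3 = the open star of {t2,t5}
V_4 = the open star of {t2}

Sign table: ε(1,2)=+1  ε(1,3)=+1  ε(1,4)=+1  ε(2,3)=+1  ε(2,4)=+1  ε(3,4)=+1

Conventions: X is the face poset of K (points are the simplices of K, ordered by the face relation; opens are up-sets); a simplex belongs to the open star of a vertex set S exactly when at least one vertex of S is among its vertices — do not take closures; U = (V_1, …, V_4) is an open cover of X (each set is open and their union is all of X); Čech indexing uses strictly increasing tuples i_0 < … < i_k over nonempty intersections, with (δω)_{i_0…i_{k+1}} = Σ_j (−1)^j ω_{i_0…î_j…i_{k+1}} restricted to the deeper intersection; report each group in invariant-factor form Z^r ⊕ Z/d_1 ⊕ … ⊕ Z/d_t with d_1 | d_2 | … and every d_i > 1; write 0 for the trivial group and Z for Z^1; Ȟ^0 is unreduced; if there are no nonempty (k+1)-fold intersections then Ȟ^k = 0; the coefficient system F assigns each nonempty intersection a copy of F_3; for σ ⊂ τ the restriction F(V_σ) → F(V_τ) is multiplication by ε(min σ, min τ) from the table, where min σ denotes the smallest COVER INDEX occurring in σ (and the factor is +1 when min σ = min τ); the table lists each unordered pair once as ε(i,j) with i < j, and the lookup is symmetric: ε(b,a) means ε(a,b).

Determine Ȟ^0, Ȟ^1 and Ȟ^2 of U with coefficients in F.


nerve simplices:
  V1={{t2},{t3},{t4},{t1,t2},{t1,t3},{t1,t4},{t2,t3},{t2,t5},{t3,t4},{t3,t5},{t4,t5},{t1,t3,t4},{t3,t4,t5}} V2={{t1},{t1,t2},{t1,t3},{t1,t4},{t1,t3,t4}} V3={{t2},{t5},{t1,t2},{t2,t3},{t2,t5},{t3,t5},{t4,t5},{t3,t4,t5}} V4={{t2},{t1,t2},{t2,t3},{t2,t5}}
  V12={{t1,t2},{t1,t3},{t1,t4},{t1,t3,t4}} V13={{t2},{t1,t2},{t2,t3},{t2,t5},{t3,t5},{t4,t5},{t3,t4,t5}} V14={{t2},{t1,t2},{t2,t3},{t2,t5}} V23={{t1,t2}} V24={{t1,t2}} V34={{t2},{t1,t2},{t2,t3},{t2,t5}}
  V123={{t1,t2}} V124={{t1,t2}} V134={{t2},{t1,t2},{t2,t3},{t2,t5}} V234={{t1,t2}}
  V1234={{t1,t2}}
C dims 4,6,4,1; δ0: rk_F3 3; δ1: rk_F3 3; δ2: rk_F3 1
degree 0: 4−3−0 = 1 → Ȟ^0 ≅ Z/3
degree 1: 6−3−3 = 0 → Ȟ^1 ≅ 0
degree 2: 4−1−3 = 0 → Ȟ^2 ≅ 0

Ȟ^0(U;F) ≅ Z/3; Ȟ^1(U;F) ≅ 0; Ȟ^2(U;F) ≅ 0


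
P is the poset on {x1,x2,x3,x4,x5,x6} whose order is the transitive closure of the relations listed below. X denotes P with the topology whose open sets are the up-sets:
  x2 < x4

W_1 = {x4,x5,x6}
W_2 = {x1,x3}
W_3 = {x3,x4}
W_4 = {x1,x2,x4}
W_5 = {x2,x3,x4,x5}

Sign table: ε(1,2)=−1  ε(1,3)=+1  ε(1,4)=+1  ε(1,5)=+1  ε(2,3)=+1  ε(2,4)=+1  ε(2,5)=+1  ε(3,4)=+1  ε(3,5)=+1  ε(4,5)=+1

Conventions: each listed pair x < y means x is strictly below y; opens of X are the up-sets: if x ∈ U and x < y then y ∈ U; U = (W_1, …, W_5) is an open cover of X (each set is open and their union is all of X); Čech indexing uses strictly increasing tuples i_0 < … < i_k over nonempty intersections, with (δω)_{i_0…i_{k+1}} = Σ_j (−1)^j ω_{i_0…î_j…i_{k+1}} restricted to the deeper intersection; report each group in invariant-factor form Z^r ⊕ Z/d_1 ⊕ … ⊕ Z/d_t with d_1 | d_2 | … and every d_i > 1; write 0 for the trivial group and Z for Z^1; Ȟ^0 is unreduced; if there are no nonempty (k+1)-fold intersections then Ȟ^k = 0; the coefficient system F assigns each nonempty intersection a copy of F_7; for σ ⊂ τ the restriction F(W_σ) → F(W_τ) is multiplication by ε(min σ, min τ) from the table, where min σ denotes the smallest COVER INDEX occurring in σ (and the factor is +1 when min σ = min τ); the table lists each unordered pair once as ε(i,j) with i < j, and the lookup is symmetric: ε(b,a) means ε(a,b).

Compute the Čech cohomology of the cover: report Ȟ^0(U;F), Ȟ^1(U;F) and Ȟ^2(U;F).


Ȟ^0(U;F) ≅ Z/7,  Ȟ^1(U;F) ≅ Z/7,  Ȟ^2(U;F) ≅ 0

nerve of the cover:
  W13={x4} W14={x4} W15={x4,x5} W23={x3} W24={x1} W25={x3} W34={x4} W35={x3,x4} W45={x2,x4}
  W134={x4} W135={x4} W145={x4} W235={x3} W345={x4}
  W1345={x4}
C dims 5,9,5,1; δ0: rk_F7 4; δ1: rk_F7 4; δ2: rk_F7 1
Ȟ^0 = (5 − 4) − 0 = 1, so Ȟ^0 ≅ Z/7
Ȟ^1 = (9 − 4) − 4 = 1, so Ȟ^1 ≅ Z/7
Ȟ^2 = (5 − 1) − 4 = 0, so Ȟ^2 ≅ 0


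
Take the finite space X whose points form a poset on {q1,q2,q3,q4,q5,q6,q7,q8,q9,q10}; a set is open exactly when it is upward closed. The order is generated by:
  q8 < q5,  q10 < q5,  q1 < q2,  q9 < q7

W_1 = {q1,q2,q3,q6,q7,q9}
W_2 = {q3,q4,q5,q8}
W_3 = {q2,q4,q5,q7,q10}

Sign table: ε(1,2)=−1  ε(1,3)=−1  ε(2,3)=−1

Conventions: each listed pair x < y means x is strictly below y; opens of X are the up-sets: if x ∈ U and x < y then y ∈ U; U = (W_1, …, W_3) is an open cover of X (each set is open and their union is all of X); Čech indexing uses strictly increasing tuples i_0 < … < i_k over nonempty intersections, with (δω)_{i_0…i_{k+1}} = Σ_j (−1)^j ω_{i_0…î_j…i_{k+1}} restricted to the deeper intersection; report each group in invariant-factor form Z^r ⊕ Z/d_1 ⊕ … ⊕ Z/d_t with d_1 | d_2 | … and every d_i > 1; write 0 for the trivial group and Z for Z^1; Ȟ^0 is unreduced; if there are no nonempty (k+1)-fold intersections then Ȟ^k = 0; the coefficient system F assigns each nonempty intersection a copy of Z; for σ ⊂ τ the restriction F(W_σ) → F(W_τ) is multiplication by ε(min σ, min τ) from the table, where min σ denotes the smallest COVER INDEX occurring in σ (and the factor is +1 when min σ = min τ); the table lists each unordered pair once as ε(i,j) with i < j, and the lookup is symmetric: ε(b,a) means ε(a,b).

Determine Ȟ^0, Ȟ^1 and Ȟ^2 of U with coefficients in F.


cover nerve:
  W12={q3} W13={q2,q7} W23={q4,q5}
C dims 3,3; δ0: rk 3, SNF 1^2·2
Ȟ^0: (3−3)−0=0 ⇒ 0
Ȟ^1: (3−0)−3=0 plus torsion [2] ⇒ Z/2
Ȟ^2: (0−0)−0=0 ⇒ 0

Ȟ^0(U;F) ≅ 0,  Ȟ^1(U;F) ≅ Z/2,  Ȟ^2(U;F) ≅ 0


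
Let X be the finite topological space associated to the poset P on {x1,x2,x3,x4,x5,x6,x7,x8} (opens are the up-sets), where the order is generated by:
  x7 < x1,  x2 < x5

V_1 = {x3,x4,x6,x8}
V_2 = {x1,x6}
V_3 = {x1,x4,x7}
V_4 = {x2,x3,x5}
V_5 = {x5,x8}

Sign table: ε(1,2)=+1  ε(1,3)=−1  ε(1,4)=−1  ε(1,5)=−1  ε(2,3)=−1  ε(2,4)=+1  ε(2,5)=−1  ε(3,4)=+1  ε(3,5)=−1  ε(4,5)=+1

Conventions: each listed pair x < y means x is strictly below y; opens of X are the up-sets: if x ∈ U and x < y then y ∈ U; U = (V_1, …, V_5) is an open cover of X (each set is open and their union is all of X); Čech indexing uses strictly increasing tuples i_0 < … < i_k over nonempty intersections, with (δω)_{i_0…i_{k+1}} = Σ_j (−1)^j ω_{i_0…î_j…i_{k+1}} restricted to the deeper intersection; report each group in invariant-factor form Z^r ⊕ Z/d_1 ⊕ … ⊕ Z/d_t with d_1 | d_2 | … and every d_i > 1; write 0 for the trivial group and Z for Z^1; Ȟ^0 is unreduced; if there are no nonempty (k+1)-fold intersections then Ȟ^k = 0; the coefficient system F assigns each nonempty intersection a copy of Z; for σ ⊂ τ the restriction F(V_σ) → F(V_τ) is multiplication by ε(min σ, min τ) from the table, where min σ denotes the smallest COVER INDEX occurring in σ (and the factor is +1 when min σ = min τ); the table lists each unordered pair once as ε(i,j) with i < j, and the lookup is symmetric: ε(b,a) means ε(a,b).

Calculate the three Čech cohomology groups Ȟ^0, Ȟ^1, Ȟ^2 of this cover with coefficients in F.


nonempty intersections:
  V12={x6} V13={x4} V14={x3} V15={x8} V23={x1} V45={x5}
C dims 5,6; δ0: rk 4, SNF 1^4
Ȟ^0: (5−4)−0=1 ⇒ Z
Ȟ^1: (6−0)−4=2 ⇒ Z^2
Ȟ^2: (0−0)−0=0 ⇒ 0

Ȟ^0(U;F) ≅ Z,  Ȟ^1(U;F) ≅ Z^2,  Ȟ^2(U;F) ≅ 0


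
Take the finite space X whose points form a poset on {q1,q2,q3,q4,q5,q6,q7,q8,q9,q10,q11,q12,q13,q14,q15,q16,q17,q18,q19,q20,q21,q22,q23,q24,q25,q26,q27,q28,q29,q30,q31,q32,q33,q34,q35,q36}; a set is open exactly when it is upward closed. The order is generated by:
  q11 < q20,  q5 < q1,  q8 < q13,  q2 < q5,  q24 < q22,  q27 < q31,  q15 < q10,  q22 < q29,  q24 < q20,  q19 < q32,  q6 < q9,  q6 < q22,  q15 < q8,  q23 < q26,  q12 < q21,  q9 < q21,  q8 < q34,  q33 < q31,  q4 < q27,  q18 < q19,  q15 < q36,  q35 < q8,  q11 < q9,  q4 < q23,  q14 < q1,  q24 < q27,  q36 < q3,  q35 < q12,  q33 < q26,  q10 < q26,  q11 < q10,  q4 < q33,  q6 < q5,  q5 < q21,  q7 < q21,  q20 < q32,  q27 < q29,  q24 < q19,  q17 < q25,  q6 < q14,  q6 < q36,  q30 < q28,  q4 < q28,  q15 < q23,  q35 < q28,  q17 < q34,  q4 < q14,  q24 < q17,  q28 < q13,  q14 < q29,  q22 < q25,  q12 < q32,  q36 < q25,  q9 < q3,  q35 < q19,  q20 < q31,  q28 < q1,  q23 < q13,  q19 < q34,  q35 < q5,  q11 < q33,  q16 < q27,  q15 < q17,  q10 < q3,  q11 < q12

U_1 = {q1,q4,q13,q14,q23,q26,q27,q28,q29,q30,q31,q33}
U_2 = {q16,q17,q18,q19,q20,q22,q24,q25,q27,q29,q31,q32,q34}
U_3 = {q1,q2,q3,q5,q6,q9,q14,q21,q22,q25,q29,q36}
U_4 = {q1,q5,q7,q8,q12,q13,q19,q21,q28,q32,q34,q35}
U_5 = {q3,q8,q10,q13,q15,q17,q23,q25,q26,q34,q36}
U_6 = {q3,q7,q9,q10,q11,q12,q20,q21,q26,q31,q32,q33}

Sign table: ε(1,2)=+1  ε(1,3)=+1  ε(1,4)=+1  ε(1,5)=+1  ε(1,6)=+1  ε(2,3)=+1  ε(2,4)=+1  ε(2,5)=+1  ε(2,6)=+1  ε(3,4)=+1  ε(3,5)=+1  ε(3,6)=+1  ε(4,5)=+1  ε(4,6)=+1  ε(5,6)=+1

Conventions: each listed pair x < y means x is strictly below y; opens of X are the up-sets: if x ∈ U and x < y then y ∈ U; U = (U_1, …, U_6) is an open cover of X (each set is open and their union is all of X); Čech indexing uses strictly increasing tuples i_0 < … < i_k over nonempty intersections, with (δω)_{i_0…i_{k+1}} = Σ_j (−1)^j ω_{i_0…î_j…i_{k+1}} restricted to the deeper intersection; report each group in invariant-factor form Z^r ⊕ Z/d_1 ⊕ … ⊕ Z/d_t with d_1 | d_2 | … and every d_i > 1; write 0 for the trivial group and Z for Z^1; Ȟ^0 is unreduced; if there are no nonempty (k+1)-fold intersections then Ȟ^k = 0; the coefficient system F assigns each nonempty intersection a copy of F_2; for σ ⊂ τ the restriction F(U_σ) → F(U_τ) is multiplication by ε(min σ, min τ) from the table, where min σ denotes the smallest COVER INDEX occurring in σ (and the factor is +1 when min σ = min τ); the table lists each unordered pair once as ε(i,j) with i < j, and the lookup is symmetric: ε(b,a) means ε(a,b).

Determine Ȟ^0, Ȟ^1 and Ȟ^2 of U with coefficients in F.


nerve of the cover:
  U12={q27,q29,q31} U13={q1,q14,q29} U14={q1,q13,q28} U15={q13,q23,q26} U16={q26,q31,q33} U23={q22,q25,q29} U24={q19,q32,q34} U25={q17,q25,q34} U26={q20,q31,q32} U34={q1,q5,q21} U35={q3,q25,q36} U36={q3,q9,q21} U45={q8,q13,q34} U46={q7,q12,q21,q32} U56={q3,q10,q26}
  U123={q29} U126={q31} U134={q1} U145={q13} U156={q26} U235={q25} U245={q34} U246={q32} U346={q21} U356={q3}
C dims 6,15,10; δ0: rk_F2 5; δ1: rk_F2 9
Ȟ^0 = (6 − 5) − 0 = 1, so Ȟ^0 ≅ Z/2
Ȟ^1 = (15 − 9) − 5 = 1, so Ȟ^1 ≅ Z/2
Ȟ^2 = (10 − 0) − 9 = 1, so Ȟ^2 ≅ Z/2

Ȟ^0 ≅ Z/2,  Ȟ^1 ≅ Z/2,  Ȟ^2 ≅ Z/2


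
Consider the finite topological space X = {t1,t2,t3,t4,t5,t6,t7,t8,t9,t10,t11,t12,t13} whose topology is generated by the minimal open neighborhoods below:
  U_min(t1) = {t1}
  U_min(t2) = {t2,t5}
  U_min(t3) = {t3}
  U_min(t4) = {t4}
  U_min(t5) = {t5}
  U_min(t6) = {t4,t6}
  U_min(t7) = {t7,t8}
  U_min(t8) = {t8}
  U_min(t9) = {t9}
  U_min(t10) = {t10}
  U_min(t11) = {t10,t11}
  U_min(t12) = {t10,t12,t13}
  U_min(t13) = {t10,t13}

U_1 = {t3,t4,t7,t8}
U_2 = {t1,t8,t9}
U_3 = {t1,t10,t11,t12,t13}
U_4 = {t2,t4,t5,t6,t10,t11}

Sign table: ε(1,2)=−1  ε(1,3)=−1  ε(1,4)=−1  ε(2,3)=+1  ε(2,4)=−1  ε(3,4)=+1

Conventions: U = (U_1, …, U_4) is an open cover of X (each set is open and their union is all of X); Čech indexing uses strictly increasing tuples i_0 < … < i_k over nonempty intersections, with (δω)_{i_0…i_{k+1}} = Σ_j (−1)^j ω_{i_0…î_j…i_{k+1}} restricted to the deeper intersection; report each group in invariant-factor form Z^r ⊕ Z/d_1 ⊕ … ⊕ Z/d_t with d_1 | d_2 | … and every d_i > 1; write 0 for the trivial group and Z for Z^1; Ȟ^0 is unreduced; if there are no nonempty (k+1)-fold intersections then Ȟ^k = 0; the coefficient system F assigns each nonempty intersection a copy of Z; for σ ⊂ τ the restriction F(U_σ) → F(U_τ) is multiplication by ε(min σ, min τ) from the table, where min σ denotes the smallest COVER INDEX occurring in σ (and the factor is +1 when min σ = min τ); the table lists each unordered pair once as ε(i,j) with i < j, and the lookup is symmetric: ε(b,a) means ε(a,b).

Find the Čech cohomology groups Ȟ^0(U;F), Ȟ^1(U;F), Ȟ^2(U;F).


Ȟ^0(U;F) ≅ Z; Ȟ^1(U;F) ≅ Z; Ȟ^2(U;F) ≅ 0

nerve simplices:
  U12={t8} U14={t4} U23={t1} U34={t10,t11}
C dims 4,4; δ0: rk 3, SNF 1^3
degree 0: 4−3−0 = 1 → Ȟ^0 ≅ Z
degree 1: 4−0−3 = 1 → Ȟ^1 ≅ Z
degree 2: 0−0−0 = 0 → Ȟ^2 ≅ 0


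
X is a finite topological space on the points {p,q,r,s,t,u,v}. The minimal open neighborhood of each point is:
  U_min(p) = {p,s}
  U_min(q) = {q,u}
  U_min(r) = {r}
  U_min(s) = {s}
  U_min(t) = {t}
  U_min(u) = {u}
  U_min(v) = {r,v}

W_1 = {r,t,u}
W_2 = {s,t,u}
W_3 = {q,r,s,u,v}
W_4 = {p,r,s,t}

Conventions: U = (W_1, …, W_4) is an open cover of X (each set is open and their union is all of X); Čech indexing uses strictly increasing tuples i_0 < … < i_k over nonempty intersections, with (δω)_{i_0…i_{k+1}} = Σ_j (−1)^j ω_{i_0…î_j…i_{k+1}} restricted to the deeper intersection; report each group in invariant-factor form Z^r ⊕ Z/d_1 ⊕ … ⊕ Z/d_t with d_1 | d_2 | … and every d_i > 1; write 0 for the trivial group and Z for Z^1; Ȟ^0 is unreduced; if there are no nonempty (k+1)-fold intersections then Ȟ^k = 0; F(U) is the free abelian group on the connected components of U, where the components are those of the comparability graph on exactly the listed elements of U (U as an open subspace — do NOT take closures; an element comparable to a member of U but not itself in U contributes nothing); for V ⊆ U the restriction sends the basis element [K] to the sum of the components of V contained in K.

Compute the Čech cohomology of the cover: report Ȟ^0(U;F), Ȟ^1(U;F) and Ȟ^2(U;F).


nonempty intersections:
  W12={t,u} W13={r,u} W14={r,t} W23={s,u} W24={s,t} W34={r,s}
  W123={u} W124={t} W134={r} W234={s}
components per intersection:
  W1: {r} {t} {u}
  W2: {s} {t} {u}
  W3: {q,u} {r,v} {s}
  W4: {p,s} {r} {t}
  W12: {t} {u}
  W13: {r} {u}
  W14: {r} {t}
  W23: {s} {u}
  W24: {s} {t}
  W34: {r} {s}
  W123: {u}
  W124: {t}
  W134: {r}
  W234: {s}
C dims 12,12,4; δ0: rk 8, SNF 1^8; δ1: rk 4, SNF 1^4
Ȟ^0: (12−8)−0=4 ⇒ Z^4
Ȟ^1: (12−4)−8=0 ⇒ 0
Ȟ^2: (4−0)−4=0 ⇒ 0

Ȟ^0(U;F) ≅ Z^4; Ȟ^1(U;F) ≅ 0; Ȟ^2(U;F) ≅ 0


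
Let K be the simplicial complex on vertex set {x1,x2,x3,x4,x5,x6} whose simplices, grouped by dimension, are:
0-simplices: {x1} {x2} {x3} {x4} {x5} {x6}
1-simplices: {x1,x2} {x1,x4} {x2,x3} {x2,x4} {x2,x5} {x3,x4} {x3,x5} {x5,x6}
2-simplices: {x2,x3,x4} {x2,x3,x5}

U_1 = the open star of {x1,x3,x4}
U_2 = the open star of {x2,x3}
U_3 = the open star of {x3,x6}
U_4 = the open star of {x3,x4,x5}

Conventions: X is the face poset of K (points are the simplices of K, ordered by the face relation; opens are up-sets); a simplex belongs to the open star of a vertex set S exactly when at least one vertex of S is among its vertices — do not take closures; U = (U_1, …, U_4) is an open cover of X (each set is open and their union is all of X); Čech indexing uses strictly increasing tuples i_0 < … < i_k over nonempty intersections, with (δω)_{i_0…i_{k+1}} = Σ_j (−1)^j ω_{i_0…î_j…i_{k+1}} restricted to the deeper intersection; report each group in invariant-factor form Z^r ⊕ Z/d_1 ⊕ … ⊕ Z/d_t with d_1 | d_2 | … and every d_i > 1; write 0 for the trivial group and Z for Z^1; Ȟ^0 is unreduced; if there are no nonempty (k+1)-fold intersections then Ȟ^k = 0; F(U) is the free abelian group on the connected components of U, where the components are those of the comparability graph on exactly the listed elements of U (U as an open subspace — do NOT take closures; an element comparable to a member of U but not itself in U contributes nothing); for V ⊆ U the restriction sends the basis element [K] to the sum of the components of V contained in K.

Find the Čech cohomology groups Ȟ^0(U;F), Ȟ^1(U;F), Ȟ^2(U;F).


Ȟ^0 ≅ Z, Ȟ^1 ≅ Z and Ȟ^2 ≅ 0

nerve simplices:
  U1={{x1},{x3},{x4},{x1,x2},{x1,x4},{x2,x3},{x2,x4},{x3,x4},{x3,x5},{x2,x3,x4},{x2,x3,x5}} U2={{x2},{x3},{x1,x2},{x2,x3},{x2,x4},{x2,x5},{x3,x4},{x3,x5},{x2,x3,x4},{x2,x3,x5}} U3={{x3},{x6},{x2,x3},{x3,x4},{x3,x5},{x5,x6},{x2,x3,x4},{x2,x3,x5}} U4={{x3},{x4},{x5},{x1,x4},{x2,x3},{x2,x4},{x2,x5},{x3,x4},{x3,x5},{x5,x6},{x2,x3,x4},{x2,x3,x5}}
  U12={{x3},{x1,x2},{x2,x3},{x2,x4},{x3,x4},{x3,x5},{x2,x3,x4},{x2,x3,x5}} U13={{x3},{x2,x3},{x3,x4},{x3,x5},{x2,x3,x4},{x2,x3,x5}} U14={{x3},{x4},{x1,x4},{x2,x3},{x2,x4},{x3,x4},{x3,x5},{x2,x3,x4},{x2,x3,x5}} U23={{x3},{x2,x3},{x3,x4},{x3,x5},{x2,x3,x4},{x2,x3,x5}} U24={{x3},{x2,x3},{x2,x4},{x2,x5},{x3,x4},{x3,x5},{x2,x3,x4},{x2,x3,x5}} U34={{x3},{x2,x3},{x3,x4},{x3,x5},{x5,x6},{x2,x3,x4},{x2,x3,x5}}
  U123={{x3},{x2,x3},{x3,x4},{x3,x5},{x2,x3,x4},{x2,x3,x5}} U124={{x3},{x2,x3},{x2,x4},{x3,x4},{x3,x5},{x2,x3,x4},{x2,x3,x5}} U134={{x3},{x2,x3},{x3,x4},{x3,x5},{x2,x3,x4},{x2,x3,x5}} U234={{x3},{x2,x3},{x3,x4},{x3,x5},{x2,x3,x4},{x2,x3,x5}}
  U1234={{x3},{x2,x3},{x3,x4},{x3,x5},{x2,x3,x4},{x2,x3,x5}}
components per intersection:
  U1: {{x1},{x3},{x4},{x1,x2},{x1,x4},{x2,x3},{x2,x4},{x3,x4},{x3,x5},{x2,x3,x4},{x2,x3,x5}}
  U2: {{x2},{x3},{x1,x2},{x2,x3},{x2,x4},{x2,x5},{x3,x4},{x3,x5},{x2,x3,x4},{x2,x3,x5}}
  U3: {{x3},{x2,x3},{x3,x4},{x3,x5},{x2,x3,x4},{x2,x3,x5}} {{x6},{x5,x6}}
  U4: {{x3},{x4},{x5},{x1,x4},{x2,x3},{x2,x4},{x2,x5},{x3,x4},{x3,x5},{x5,x6},{x2,x3,x4},{x2,x3,x5}}
  U12: {{x3},{x2,x3},{x2,x4},{x3,x4},{x3,x5},{x2,x3,x4},{x2,x3,x5}} {{x1,x2}}
  U13: {{x3},{x2,x3},{x3,x4},{x3,x5},{x2,x3,x4},{x2,x3,x5}}
  U14: {{x3},{x4},{x1,x4},{x2,x3},{x2,x4},{x3,x4},{x3,x5},{x2,x3,x4},{x2,x3,x5}}
  U23: {{x3},{x2,x3},{x3,x4},{x3,x5},{x2,x3,x4},{x2,x3,x5}}
  U24: {{x3},{x2,x3},{x2,x4},{x2,x5},{x3,x4},{x3,x5},{x2,x3,x4},{x2,x3,x5}}
  U34: {{x3},{x2,x3},{x3,x4},{x3,x5},{x2,x3,x4},{x2,x3,x5}} {{x5,x6}}
  U123: {{x3},{x2,x3},{x3,x4},{x3,x5},{x2,x3,x4},{x2,x3,x5}}
  U124: {{x3},{x2,x3},{x2,x4},{x3,x4},{x3,x5},{x2,x3,x4},{x2,x3,x5}}
  U134: {{x3},{x2,x3},{x3,x4},{x3,x5},{x2,x3,x4},{x2,x3,x5}}
  U234: {{x3},{x2,x3},{x3,x4},{x3,x5},{x2,x3,x4},{x2,x3,x5}}
  U1234: {{x3},{x2,x3},{x3,x4},{x3,x5},{x2,x3,x4},{x2,x3,x5}}
C dims 5,8,4,1; δ0: rk 4, SNF 1^4; δ1: rk 3, SNF 1^3; δ2: rk 1, SNF 1^1
degree 0: 5−4−0 = 1 → Ȟ^0 ≅ Z
degree 1: 8−3−4 = 1 → Ȟ^1 ≅ Z
degree 2: 4−1−3 = 0 → Ȟ^2 ≅ 0
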